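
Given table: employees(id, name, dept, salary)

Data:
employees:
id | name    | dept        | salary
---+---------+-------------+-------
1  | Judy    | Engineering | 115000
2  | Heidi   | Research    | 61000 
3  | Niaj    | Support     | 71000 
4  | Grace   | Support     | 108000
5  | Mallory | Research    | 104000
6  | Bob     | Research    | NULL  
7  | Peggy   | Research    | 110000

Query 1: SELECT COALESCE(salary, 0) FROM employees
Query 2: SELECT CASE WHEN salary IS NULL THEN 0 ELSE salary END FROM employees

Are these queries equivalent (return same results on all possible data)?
Yes, equivalent

Both queries return: [(0,), (61000,), (71000,), (104000,), (108000,), (110000,), (115000,)]

Reason: COALESCE vs CASE for NULL handling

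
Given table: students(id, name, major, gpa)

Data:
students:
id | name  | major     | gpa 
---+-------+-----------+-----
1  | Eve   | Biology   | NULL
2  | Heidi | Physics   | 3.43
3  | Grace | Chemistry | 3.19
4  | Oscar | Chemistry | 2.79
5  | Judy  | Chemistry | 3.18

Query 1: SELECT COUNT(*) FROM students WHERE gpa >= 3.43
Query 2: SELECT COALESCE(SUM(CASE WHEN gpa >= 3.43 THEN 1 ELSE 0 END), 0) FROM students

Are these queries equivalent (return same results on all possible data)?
Yes, equivalent

Both queries return: [(1,)]

Reason: COUNT with WHERE vs conditional SUM (COALESCE handles empty-table NULL)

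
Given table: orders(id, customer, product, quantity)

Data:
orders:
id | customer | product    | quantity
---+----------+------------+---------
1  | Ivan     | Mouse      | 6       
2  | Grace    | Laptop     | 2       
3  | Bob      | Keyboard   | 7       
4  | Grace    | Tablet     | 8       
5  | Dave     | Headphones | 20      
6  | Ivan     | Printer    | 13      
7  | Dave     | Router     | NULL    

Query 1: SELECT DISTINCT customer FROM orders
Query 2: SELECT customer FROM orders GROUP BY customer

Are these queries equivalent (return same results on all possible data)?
Yes, equivalent

Both queries return: [('Bob',), ('Dave',), ('Grace',), ('Ivan',)]

Reason: Both get unique customers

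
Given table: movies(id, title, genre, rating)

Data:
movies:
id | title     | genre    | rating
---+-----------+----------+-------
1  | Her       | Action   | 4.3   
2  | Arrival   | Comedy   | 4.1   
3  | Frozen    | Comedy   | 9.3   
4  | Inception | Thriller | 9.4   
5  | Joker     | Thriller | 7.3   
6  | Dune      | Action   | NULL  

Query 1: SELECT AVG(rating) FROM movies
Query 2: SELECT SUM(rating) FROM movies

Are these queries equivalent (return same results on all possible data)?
No, not equivalent

Query 1 returns: [(6.88,)]
Query 2 returns: [(34.4,)]

Reason: AVG vs SUM give different aggregate values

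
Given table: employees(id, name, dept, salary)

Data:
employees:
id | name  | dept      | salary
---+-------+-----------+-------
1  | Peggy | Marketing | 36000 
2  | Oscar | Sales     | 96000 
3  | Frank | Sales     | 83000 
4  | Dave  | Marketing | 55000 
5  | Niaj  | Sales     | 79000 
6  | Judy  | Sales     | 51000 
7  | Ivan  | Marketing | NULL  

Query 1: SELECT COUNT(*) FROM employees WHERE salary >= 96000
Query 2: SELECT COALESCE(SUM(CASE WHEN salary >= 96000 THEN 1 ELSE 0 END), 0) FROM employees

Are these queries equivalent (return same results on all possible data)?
Yes, equivalent

Both queries return: [(1,)]

Reason: COUNT with WHERE vs conditional SUM (COALESCE handles empty-table NULL)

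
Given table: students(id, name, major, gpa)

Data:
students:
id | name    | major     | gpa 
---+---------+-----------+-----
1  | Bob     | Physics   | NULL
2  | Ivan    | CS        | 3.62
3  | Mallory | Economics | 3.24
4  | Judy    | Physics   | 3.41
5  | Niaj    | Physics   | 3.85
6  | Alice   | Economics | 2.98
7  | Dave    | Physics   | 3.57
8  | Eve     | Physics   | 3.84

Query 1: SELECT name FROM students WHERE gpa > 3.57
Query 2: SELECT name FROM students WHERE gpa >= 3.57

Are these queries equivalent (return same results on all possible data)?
No, not equivalent

Query 1 returns: [('Ivan',), ('Niaj',), ('Eve',)]
Query 2 returns: [('Ivan',), ('Niaj',), ('Dave',), ('Eve',)]

Reason: > vs >= gives different results when gpa = 3.57 exists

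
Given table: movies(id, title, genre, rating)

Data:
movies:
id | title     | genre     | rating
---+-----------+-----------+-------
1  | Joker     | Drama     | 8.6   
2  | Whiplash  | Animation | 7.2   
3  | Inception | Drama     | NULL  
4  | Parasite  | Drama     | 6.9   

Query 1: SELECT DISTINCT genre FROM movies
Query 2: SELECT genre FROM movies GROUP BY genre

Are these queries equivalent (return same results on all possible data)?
Yes, equivalent

Both queries return: [('Animation',), ('Drama',)]

Reason: Both get unique genres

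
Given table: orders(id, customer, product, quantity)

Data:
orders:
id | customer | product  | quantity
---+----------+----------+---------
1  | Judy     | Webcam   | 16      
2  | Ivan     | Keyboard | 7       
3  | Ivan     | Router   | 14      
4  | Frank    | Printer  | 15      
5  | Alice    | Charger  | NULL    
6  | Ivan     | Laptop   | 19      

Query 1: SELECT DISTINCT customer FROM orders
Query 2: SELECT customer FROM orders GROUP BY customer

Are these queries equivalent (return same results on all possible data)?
Yes, equivalent

Both queries return: [('Alice',), ('Frank',), ('Ivan',), ('Judy',)]

Reason: Both get unique customers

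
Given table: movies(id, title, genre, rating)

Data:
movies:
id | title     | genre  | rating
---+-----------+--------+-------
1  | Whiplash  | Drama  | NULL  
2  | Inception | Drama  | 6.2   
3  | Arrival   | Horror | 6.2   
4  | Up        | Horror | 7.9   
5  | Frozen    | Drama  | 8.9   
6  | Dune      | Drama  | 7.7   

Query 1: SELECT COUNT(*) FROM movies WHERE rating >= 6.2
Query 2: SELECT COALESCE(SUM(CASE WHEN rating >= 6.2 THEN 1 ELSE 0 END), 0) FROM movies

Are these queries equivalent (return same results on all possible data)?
Yes, equivalent

Both queries return: [(5,)]

Reason: COUNT with WHERE vs conditional SUM (COALESCE handles empty-table NULL)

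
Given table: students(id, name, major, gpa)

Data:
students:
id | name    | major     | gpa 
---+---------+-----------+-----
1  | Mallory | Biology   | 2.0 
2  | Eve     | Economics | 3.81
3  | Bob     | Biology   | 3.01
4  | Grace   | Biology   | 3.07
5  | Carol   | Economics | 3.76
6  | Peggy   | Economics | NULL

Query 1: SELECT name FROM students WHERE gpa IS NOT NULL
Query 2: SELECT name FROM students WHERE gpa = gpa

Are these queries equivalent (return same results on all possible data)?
Yes, equivalent

Both queries return: [('Bob',), ('Carol',), ('Eve',), ('Grace',), ('Mallory',)]

Reason: IS NOT NULL vs self-equality (both exclude NULLs)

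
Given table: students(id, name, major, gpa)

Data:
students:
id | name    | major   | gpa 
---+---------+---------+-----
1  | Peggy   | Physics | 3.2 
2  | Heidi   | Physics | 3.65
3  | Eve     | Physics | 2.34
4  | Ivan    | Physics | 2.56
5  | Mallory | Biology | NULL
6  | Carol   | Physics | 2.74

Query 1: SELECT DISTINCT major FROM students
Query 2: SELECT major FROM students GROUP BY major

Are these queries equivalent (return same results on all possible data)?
Yes, equivalent

Both queries return: [('Biology',), ('Physics',)]

Reason: Both get unique majors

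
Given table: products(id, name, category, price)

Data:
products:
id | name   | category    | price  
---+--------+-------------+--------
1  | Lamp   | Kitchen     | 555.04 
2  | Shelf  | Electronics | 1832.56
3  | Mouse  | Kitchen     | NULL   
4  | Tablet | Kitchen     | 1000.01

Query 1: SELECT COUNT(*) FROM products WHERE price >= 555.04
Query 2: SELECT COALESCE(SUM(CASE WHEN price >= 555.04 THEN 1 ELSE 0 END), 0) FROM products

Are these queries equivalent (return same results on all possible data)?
Yes, equivalent

Both queries return: [(3,)]

Reason: COUNT with WHERE vs conditional SUM (COALESCE handles empty-table NULL)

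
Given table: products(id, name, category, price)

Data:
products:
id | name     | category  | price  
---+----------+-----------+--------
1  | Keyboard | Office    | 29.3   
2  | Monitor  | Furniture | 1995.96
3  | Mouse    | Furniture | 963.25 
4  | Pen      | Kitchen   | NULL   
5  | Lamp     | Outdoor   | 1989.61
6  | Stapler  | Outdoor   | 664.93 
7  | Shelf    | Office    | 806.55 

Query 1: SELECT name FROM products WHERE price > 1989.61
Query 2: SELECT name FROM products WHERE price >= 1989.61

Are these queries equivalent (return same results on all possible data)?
No, not equivalent

Query 1 returns: [('Monitor',)]
Query 2 returns: [('Monitor',), ('Lamp',)]

Reason: > vs >= gives different results when price = 1989.61 exists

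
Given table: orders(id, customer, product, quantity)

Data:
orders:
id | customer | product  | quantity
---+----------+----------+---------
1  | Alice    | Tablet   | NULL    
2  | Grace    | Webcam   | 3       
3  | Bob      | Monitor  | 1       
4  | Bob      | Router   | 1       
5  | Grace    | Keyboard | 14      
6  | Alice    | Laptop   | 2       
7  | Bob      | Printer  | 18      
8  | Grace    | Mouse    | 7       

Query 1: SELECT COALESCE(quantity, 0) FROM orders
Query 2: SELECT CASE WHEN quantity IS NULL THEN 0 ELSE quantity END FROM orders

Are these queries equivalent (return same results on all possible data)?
Yes, equivalent

Both queries return: [(0,), (1,), (1,), (2,), (3,), (7,), (14,), (18,)]

Reason: COALESCE vs CASE for NULL handling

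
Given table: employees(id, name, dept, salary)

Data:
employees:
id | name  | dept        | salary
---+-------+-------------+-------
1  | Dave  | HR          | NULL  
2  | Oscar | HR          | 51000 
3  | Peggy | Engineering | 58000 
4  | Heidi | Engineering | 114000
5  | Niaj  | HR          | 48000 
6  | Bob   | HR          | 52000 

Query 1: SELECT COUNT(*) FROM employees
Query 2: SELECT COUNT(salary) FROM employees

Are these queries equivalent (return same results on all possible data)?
No, not equivalent

Query 1 returns: [(6,)]
Query 2 returns: [(5,)]

Reason: COUNT(*) includes NULLs, COUNT(column) excludes them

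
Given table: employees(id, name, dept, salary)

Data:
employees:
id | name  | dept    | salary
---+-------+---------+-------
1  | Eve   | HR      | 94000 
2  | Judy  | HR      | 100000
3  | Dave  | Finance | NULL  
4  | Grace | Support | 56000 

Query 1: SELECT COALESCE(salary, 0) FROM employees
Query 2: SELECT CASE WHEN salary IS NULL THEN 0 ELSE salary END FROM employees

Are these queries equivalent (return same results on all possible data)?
Yes, equivalent

Both queries return: [(0,), (56000,), (94000,), (100000,)]

Reason: COALESCE vs CASE for NULL handling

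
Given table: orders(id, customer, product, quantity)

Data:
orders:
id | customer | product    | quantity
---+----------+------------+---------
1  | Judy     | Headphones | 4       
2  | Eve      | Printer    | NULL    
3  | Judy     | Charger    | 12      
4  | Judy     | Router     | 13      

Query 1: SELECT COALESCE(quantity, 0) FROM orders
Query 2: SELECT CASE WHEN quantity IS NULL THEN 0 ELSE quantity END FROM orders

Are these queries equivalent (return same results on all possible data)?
Yes, equivalent

Both queries return: [(0,), (4,), (12,), (13,)]

Reason: COALESCE vs CASE for NULL handling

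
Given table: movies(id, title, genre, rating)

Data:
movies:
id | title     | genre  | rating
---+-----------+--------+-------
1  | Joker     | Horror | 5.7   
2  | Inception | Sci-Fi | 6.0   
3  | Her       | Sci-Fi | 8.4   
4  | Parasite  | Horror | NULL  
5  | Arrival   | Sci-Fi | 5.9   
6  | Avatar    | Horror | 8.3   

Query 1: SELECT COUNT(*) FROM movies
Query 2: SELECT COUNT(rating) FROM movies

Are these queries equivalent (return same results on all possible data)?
No, not equivalent

Query 1 returns: [(6,)]
Query 2 returns: [(5,)]

Reason: COUNT(*) includes NULLs, COUNT(column) excludes them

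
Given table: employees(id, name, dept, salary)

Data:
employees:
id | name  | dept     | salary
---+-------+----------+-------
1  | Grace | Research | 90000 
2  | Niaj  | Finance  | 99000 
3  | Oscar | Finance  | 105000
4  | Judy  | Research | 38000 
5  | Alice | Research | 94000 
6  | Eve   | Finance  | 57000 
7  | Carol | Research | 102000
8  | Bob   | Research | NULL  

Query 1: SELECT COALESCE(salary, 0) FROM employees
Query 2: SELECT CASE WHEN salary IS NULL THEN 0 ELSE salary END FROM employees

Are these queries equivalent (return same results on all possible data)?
Yes, equivalent

Both queries return: [(0,), (38000,), (57000,), (90000,), (94000,), (99000,), (102000,), (105000,)]

Reason: COALESCE vs CASE for NULL handling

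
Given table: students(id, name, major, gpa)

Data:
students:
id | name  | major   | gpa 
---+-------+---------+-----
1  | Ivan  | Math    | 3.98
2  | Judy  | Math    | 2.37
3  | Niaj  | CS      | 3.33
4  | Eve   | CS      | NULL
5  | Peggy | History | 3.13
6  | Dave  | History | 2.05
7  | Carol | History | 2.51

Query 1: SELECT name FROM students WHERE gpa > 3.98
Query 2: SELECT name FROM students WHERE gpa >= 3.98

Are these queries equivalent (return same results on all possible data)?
No, not equivalent

Query 1 returns: []
Query 2 returns: [('Ivan',)]

Reason: > vs >= gives different results when gpa = 3.98 exists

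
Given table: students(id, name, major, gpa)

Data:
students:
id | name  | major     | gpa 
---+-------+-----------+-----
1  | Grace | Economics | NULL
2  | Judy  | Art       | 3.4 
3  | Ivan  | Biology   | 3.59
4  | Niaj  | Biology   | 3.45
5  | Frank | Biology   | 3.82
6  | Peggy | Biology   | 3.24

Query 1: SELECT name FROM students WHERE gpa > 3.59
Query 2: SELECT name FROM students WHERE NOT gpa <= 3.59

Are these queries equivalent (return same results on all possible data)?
Yes, equivalent

Both queries return: [('Frank',)]

Reason: Both filter gpa > 3.59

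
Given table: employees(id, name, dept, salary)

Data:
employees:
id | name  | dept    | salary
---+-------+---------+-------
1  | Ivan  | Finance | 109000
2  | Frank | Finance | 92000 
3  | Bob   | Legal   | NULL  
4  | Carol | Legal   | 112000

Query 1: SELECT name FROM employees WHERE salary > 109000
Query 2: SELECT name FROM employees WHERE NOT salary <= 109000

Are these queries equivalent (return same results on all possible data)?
Yes, equivalent

Both queries return: [('Carol',)]

Reason: Both filter salary > 109000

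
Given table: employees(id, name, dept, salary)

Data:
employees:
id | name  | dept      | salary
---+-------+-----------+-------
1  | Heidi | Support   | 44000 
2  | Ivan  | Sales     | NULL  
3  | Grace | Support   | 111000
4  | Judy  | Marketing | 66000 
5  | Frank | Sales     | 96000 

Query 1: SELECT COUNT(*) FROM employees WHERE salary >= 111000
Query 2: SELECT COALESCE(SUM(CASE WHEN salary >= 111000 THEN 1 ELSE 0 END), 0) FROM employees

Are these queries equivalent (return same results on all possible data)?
Yes, equivalent

Both queries return: [(1,)]

Reason: COUNT with WHERE vs conditional SUM (COALESCE handles empty-table NULL)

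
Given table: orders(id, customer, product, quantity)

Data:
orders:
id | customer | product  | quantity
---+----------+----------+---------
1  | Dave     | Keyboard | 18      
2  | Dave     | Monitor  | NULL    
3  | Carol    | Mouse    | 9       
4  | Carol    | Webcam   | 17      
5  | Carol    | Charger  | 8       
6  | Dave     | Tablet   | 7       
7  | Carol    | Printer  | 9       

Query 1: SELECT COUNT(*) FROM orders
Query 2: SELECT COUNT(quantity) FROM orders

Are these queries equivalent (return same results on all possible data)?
No, not equivalent

Query 1 returns: [(7,)]
Query 2 returns: [(6,)]

Reason: COUNT(*) includes NULLs, COUNT(column) excludes them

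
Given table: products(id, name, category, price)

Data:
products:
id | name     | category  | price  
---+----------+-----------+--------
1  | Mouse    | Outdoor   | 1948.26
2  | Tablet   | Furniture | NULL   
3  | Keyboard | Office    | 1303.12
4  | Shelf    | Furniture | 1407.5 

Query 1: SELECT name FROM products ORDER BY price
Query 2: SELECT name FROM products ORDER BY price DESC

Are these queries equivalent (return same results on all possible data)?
No, not equivalent

Query 1 returns: [('Tablet',), ('Keyboard',), ('Shelf',), ('Mouse',)]
Query 2 returns: [('Mouse',), ('Shelf',), ('Keyboard',), ('Tablet',)]

Reason: ASC vs DESC gives opposite ordering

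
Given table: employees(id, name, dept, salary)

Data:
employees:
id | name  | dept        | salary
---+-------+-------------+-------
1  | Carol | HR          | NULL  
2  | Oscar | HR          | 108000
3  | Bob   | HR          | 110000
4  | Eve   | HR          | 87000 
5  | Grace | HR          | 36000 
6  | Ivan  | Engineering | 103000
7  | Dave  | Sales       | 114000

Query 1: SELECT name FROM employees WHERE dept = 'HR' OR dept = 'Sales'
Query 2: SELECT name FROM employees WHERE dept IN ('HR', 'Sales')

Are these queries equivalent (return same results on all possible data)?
Yes, equivalent

Both queries return: [('Bob',), ('Carol',), ('Dave',), ('Eve',), ('Grace',), ('Oscar',)]

Reason: OR vs IN are equivalent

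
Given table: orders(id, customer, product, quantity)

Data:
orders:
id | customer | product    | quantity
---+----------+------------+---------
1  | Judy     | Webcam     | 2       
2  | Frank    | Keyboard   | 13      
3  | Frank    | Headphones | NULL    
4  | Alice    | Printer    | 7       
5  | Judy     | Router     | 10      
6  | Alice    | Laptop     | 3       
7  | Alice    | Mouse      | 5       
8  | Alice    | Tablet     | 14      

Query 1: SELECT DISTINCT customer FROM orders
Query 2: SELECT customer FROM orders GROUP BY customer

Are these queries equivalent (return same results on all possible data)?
Yes, equivalent

Both queries return: [('Alice',), ('Frank',), ('Judy',)]

Reason: Both get unique customers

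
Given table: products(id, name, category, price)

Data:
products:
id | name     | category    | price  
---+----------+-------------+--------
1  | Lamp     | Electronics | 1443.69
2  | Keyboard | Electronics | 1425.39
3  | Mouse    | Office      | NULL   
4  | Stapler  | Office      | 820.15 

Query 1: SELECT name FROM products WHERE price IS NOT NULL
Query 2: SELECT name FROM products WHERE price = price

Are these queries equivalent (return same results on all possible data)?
Yes, equivalent

Both queries return: [('Keyboard',), ('Lamp',), ('Stapler',)]

Reason: IS NOT NULL vs self-equality (both exclude NULLs)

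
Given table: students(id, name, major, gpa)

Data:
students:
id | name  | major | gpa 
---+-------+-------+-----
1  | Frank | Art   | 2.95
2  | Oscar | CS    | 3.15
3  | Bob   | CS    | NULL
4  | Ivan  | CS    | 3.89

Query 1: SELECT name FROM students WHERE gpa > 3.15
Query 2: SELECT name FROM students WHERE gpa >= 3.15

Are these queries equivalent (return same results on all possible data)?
No, not equivalent

Query 1 returns: [('Ivan',)]
Query 2 returns: [('Oscar',), ('Ivan',)]

Reason: > vs >= gives different results when gpa = 3.15 exists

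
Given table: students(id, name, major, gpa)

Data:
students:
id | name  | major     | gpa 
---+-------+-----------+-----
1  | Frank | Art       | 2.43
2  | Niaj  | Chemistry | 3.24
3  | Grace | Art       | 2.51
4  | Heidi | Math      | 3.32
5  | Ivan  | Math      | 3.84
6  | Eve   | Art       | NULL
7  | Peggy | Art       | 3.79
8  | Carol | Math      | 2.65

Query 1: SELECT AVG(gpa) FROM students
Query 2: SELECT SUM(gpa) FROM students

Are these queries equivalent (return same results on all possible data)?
No, not equivalent

Query 1 returns: [(3.1114285714285717,)]
Query 2 returns: [(21.78,)]

Reason: AVG vs SUM give different aggregate values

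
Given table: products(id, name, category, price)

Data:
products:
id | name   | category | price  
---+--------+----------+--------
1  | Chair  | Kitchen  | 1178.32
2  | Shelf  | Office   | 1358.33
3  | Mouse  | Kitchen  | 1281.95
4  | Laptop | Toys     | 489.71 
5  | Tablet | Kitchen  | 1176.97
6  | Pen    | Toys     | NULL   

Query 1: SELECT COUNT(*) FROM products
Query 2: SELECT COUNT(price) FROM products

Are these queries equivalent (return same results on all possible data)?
No, not equivalent

Query 1 returns: [(6,)]
Query 2 returns: [(5,)]

Reason: COUNT(*) includes NULLs, COUNT(column) excludes them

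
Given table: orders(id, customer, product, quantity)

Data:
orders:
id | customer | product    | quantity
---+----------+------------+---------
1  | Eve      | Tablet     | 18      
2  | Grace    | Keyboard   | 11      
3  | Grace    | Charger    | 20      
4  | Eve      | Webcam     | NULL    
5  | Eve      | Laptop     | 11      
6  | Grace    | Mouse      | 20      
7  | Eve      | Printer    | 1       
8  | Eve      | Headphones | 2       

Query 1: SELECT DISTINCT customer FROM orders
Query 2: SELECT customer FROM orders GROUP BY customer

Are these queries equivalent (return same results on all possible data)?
Yes, equivalent

Both queries return: [('Eve',), ('Grace',)]

Reason: Both get unique customers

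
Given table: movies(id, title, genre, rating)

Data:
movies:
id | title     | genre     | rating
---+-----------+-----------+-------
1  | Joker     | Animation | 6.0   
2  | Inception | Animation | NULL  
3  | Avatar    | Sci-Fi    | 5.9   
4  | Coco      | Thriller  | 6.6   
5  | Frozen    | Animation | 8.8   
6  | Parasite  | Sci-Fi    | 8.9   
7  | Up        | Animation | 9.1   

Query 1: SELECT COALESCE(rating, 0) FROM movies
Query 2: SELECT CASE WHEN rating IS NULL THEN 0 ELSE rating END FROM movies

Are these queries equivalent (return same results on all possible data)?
Yes, equivalent

Both queries return: [(0,), (5.9,), (6.0,), (6.6,), (8.8,), (8.9,), (9.1,)]

Reason: COALESCE vs CASE for NULL handling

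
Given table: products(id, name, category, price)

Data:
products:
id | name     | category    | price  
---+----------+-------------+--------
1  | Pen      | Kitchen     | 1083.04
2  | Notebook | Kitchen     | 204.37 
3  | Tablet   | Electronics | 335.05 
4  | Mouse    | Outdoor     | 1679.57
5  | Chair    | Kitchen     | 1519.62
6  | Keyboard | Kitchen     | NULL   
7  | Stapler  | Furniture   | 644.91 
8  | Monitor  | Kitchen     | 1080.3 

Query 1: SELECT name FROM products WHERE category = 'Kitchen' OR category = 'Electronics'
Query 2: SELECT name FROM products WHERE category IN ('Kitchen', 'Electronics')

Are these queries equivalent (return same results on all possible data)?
Yes, equivalent

Both queries return: [('Chair',), ('Keyboard',), ('Monitor',), ('Notebook',), ('Pen',), ('Tablet',)]

Reason: OR vs IN are equivalent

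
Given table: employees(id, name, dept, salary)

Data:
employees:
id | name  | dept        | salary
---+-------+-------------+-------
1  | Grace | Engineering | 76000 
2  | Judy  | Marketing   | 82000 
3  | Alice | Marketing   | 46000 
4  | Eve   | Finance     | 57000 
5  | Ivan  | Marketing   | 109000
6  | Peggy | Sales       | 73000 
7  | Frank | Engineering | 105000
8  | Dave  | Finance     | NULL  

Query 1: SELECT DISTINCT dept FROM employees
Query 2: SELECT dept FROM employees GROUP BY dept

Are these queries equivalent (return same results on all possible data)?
Yes, equivalent

Both queries return: [('Engineering',), ('Finance',), ('Marketing',), ('Sales',)]

Reason: Both get unique depts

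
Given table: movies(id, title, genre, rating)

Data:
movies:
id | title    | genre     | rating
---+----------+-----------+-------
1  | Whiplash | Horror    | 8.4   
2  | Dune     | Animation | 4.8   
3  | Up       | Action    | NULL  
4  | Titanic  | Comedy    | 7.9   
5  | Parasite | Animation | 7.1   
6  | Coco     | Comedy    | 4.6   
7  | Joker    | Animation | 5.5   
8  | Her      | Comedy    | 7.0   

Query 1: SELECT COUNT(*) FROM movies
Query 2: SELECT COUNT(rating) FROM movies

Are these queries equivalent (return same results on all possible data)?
No, not equivalent

Query 1 returns: [(8,)]
Query 2 returns: [(7,)]

Reason: COUNT(*) includes NULLs, COUNT(column) excludes them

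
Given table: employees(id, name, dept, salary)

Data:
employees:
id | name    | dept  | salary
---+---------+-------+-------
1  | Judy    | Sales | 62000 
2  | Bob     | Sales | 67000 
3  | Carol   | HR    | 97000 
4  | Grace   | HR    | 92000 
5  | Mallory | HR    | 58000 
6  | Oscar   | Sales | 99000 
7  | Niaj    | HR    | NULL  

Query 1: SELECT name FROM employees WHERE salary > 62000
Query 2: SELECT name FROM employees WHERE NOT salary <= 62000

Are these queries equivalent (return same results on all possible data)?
Yes, equivalent

Both queries return: [('Bob',), ('Carol',), ('Grace',), ('Oscar',)]

Reason: Both filter salary > 62000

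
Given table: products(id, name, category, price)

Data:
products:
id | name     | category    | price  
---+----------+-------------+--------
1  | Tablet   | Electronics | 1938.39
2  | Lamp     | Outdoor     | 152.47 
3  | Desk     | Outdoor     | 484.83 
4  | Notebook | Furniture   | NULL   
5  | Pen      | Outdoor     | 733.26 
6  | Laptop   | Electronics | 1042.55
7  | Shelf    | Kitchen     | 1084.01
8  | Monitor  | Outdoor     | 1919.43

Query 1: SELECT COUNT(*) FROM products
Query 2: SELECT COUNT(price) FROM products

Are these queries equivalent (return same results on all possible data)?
No, not equivalent

Query 1 returns: [(8,)]
Query 2 returns: [(7,)]

Reason: COUNT(*) includes NULLs, COUNT(column) excludes them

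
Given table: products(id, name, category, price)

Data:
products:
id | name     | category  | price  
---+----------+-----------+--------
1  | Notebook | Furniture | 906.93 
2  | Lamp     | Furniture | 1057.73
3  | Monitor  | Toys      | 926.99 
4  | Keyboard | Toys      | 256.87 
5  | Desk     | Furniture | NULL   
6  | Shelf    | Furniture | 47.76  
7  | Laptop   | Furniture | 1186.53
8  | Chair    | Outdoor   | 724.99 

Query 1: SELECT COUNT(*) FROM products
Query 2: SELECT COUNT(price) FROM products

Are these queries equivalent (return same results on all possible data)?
No, not equivalent

Query 1 returns: [(8,)]
Query 2 returns: [(7,)]

Reason: COUNT(*) includes NULLs, COUNT(column) excludes them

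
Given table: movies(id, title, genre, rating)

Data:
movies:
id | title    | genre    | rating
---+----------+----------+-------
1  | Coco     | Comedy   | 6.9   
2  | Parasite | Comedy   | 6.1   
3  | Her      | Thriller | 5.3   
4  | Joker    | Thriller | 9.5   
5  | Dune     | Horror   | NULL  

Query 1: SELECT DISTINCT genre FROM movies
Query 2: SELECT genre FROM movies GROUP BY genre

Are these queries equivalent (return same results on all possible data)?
Yes, equivalent

Both queries return: [('Comedy',), ('Horror',), ('Thriller',)]

Reason: Both get unique genres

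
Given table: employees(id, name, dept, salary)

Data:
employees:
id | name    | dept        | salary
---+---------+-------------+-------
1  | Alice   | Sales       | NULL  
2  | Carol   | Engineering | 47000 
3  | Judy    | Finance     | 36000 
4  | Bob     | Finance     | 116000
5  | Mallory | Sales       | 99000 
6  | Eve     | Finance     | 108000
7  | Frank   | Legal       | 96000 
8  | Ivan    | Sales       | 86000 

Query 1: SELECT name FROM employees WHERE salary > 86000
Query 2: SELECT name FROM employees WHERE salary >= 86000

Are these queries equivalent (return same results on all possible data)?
No, not equivalent

Query 1 returns: [('Bob',), ('Mallory',), ('Eve',), ('Frank',)]
Query 2 returns: [('Bob',), ('Mallory',), ('Eve',), ('Frank',), ('Ivan',)]

Reason: > vs >= gives different results when salary = 86000 exists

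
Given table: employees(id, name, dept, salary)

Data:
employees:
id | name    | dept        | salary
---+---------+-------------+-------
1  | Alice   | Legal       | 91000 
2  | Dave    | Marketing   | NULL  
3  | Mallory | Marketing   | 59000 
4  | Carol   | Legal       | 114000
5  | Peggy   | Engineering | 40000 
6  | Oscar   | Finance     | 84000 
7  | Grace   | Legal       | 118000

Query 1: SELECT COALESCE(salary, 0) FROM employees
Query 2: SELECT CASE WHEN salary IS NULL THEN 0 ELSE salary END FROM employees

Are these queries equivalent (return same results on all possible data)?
Yes, equivalent

Both queries return: [(0,), (40000,), (59000,), (84000,), (91000,), (114000,), (118000,)]

Reason: COALESCE vs CASE for NULL handling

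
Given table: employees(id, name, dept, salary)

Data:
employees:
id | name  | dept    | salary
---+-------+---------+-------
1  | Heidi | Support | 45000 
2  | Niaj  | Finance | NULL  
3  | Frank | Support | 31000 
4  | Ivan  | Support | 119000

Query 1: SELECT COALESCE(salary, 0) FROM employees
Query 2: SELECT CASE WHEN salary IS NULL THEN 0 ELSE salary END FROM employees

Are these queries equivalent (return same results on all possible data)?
Yes, equivalent

Both queries return: [(0,), (31000,), (45000,), (119000,)]

Reason: COALESCE vs CASE for NULL handling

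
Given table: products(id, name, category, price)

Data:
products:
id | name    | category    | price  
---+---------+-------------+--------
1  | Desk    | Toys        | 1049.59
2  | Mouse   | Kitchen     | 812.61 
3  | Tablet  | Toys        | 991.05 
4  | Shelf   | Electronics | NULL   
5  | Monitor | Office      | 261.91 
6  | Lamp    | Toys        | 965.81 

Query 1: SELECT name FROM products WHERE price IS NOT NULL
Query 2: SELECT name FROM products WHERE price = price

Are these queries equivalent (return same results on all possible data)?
Yes, equivalent

Both queries return: [('Desk',), ('Lamp',), ('Monitor',), ('Mouse',), ('Tablet',)]

Reason: IS NOT NULL vs self-equality (both exclude NULLs)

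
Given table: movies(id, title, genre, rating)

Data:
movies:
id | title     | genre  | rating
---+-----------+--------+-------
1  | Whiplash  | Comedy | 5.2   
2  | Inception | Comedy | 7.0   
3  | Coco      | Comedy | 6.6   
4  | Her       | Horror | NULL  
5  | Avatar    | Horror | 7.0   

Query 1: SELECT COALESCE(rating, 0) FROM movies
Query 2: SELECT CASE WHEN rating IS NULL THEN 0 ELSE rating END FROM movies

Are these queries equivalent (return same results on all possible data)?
Yes, equivalent

Both queries return: [(0,), (5.2,), (6.6,), (7.0,), (7.0,)]

Reason: COALESCE vs CASE for NULL handling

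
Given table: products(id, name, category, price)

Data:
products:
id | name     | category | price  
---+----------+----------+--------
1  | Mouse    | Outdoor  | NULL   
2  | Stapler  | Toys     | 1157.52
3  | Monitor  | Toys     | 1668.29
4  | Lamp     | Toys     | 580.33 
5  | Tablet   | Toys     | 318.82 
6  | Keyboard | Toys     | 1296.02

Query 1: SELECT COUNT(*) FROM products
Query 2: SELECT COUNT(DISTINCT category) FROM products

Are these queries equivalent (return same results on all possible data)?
No, not equivalent

Query 1 returns: [(6,)]
Query 2 returns: [(2,)]

Reason: COUNT(*) counts rows, COUNT(DISTINCT category) counts unique categorys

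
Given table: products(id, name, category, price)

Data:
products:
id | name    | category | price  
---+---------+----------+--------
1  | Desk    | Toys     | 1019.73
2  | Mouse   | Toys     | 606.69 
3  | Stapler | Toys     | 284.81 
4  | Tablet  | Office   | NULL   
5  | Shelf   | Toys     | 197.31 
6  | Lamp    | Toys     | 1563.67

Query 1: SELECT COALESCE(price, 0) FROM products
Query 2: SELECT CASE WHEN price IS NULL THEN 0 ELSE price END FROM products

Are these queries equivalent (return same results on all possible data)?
Yes, equivalent

Both queries return: [(0,), (197.31,), (284.81,), (606.69,), (1019.73,), (1563.67,)]

Reason: COALESCE vs CASE for NULL handling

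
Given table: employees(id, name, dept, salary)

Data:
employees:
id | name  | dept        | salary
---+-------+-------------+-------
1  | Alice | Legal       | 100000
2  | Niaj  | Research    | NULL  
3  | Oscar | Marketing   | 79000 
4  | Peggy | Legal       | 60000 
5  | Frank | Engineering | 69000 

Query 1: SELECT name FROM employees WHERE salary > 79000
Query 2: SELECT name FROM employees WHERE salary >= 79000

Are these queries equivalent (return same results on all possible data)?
No, not equivalent

Query 1 returns: [('Alice',)]
Query 2 returns: [('Alice',), ('Oscar',)]

Reason: > vs >= gives different results when salary = 79000 exists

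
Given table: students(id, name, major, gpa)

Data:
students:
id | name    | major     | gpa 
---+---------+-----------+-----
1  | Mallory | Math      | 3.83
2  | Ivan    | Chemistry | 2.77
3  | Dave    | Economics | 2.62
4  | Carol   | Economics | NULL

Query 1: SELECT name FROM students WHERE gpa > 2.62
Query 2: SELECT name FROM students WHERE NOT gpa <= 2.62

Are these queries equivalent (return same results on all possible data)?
Yes, equivalent

Both queries return: [('Ivan',), ('Mallory',)]

Reason: Both filter gpa > 2.62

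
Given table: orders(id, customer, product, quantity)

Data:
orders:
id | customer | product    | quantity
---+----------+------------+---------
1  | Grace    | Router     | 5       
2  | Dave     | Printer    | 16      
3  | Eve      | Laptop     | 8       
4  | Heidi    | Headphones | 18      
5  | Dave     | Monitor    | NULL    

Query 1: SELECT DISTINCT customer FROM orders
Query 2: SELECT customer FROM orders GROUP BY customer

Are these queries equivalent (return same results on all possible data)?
Yes, equivalent

Both queries return: [('Dave',), ('Eve',), ('Grace',), ('Heidi',)]

Reason: Both get unique customers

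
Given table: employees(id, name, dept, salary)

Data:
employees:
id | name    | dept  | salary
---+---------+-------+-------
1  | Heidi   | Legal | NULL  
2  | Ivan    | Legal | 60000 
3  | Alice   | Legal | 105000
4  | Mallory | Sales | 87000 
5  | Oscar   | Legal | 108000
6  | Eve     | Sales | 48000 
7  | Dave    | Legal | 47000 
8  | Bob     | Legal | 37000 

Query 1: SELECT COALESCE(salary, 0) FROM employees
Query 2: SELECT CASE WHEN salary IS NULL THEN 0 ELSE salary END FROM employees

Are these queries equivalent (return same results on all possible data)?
Yes, equivalent

Both queries return: [(0,), (37000,), (47000,), (48000,), (60000,), (87000,), (105000,), (108000,)]

Reason: COALESCE vs CASE for NULL handling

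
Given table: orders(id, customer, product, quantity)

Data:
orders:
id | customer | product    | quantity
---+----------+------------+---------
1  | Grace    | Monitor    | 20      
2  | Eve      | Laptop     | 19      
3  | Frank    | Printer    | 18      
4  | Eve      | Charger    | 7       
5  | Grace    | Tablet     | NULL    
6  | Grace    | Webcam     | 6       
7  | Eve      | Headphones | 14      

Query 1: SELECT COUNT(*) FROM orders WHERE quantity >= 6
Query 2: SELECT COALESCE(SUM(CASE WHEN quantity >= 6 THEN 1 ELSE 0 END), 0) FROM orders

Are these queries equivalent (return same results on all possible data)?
Yes, equivalent

Both queries return: [(6,)]

Reason: COUNT with WHERE vs conditional SUM (COALESCE handles empty-table NULL)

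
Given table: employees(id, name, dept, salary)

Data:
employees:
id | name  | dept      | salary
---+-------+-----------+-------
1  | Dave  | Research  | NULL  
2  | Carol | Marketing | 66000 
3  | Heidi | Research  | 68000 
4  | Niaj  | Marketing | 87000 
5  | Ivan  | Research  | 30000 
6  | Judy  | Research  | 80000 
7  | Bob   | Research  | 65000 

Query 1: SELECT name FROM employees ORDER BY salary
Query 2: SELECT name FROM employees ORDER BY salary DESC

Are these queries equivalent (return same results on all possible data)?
No, not equivalent

Query 1 returns: [('Dave',), ('Ivan',), ('Bob',), ('Carol',), ('Heidi',), ('Judy',), ('Niaj',)]
Query 2 returns: [('Niaj',), ('Judy',), ('Heidi',), ('Carol',), ('Bob',), ('Ivan',), ('Dave',)]

Reason: ASC vs DESC gives opposite ordering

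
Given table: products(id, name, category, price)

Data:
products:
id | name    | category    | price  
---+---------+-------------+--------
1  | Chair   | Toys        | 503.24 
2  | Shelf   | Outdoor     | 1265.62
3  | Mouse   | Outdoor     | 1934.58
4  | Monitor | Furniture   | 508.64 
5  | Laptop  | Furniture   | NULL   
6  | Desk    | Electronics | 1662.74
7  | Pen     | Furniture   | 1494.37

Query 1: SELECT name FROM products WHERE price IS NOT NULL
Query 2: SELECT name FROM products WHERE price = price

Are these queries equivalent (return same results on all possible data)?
Yes, equivalent

Both queries return: [('Chair',), ('Desk',), ('Monitor',), ('Mouse',), ('Pen',), ('Shelf',)]

Reason: IS NOT NULL vs self-equality (both exclude NULLs)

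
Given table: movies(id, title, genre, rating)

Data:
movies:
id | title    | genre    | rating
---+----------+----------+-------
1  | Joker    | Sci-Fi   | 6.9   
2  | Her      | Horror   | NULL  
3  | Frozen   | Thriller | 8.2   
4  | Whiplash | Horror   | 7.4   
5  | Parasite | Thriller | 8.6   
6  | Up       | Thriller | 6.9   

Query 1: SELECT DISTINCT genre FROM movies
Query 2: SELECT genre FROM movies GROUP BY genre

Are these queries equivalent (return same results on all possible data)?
Yes, equivalent

Both queries return: [('Horror',), ('Sci-Fi',), ('Thriller',)]

Reason: Both get unique genres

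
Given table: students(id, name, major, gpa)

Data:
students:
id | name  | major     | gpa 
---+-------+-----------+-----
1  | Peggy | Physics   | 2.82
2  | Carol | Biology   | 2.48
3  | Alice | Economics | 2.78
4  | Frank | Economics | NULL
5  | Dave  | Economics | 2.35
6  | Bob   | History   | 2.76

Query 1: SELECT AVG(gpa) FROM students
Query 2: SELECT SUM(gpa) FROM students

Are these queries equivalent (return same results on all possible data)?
No, not equivalent

Query 1 returns: [(2.638,)]
Query 2 returns: [(13.19,)]

Reason: AVG vs SUM give different aggregate values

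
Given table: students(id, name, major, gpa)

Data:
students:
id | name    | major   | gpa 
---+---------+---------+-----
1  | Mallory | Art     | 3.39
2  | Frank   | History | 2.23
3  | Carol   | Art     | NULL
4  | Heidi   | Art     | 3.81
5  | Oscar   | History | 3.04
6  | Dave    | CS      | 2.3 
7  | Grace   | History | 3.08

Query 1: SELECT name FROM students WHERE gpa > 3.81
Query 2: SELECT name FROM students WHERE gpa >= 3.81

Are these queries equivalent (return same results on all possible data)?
No, not equivalent

Query 1 returns: []
Query 2 returns: [('Heidi',)]

Reason: > vs >= gives different results when gpa = 3.81 exists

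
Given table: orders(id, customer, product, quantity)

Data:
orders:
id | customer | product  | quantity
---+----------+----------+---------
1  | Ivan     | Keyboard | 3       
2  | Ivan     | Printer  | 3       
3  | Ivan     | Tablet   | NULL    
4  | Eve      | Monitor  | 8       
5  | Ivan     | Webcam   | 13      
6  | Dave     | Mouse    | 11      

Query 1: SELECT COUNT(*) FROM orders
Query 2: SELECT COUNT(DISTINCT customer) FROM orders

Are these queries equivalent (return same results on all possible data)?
No, not equivalent

Query 1 returns: [(6,)]
Query 2 returns: [(3,)]

Reason: COUNT(*) counts rows, COUNT(DISTINCT customer) counts unique customers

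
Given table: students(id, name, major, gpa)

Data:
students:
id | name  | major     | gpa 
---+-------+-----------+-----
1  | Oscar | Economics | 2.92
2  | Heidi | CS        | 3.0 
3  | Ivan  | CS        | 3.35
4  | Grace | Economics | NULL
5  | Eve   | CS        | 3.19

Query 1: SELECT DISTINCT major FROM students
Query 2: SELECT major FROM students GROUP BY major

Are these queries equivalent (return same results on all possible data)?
Yes, equivalent

Both queries return: [('CS',), ('Economics',)]

Reason: Both get unique majors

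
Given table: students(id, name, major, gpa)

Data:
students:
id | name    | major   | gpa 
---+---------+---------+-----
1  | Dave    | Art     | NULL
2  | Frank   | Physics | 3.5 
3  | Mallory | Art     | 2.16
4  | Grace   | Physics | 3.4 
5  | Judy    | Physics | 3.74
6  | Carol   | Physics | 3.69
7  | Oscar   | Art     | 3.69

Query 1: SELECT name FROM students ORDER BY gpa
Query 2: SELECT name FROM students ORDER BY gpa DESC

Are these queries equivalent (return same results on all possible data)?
No, not equivalent

Query 1 returns: [('Dave',), ('Mallory',), ('Grace',), ('Frank',), ('Carol',), ('Oscar',), ('Judy',)]
Query 2 returns: [('Judy',), ('Carol',), ('Oscar',), ('Frank',), ('Grace',), ('Mallory',), ('Dave',)]

Reason: ASC vs DESC gives opposite ordering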